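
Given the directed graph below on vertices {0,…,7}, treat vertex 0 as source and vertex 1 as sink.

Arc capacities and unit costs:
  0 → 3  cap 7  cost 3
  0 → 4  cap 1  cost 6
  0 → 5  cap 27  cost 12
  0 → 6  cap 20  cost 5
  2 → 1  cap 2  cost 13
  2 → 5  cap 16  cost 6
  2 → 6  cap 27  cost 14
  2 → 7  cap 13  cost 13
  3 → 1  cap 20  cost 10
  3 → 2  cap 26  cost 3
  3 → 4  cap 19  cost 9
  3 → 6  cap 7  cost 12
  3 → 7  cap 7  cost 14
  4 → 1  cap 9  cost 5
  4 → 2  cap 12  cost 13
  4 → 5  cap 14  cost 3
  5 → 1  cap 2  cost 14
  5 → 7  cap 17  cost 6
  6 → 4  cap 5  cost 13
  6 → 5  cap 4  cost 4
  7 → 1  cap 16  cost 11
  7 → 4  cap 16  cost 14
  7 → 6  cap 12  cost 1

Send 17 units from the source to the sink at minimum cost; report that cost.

Minimum cost for 17 units: 315

shortest-cost path #1: 0→4→1 push 1 @ unit cost 11 (adds 11)
shortest-cost path #2: 0→3→1 push 7 @ unit cost 13 (adds 91)
shortest-cost path #3: 0→6→4→1 push 5 @ unit cost 23 (adds 115)
shortest-cost path #4: 0→6→5→1 push 2 @ unit cost 23 (adds 46)
shortest-cost path #5: 0→6→5→7→1 push 2 @ unit cost 26 (adds 52)
total cost = 315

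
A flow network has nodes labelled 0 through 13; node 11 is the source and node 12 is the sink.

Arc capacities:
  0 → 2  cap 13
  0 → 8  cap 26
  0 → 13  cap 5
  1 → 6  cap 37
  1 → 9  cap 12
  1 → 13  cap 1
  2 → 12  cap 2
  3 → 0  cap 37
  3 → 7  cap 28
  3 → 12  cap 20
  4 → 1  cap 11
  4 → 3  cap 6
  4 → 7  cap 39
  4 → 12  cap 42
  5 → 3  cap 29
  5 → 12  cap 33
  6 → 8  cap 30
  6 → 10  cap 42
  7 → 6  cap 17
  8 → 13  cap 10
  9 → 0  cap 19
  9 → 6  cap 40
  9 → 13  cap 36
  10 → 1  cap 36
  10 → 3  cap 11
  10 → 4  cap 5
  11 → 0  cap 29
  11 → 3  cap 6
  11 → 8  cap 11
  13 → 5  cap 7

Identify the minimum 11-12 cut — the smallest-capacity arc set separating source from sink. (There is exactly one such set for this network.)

Min-cut arcs: {(2,12), (11,3), (13,5)} (total capacity 15)

augment #1: 11→3→12 push 6
augment #2: 11→0→2→12 push 2
augment #3: 11→0→13→5→12 push 5
augment #4: 11→8→13→5→12 push 2
max flow = 15; residual-reachable set from 11 gives S-side
cut edges (S→T): {(2,12), (11,3), (13,5)} total cap 15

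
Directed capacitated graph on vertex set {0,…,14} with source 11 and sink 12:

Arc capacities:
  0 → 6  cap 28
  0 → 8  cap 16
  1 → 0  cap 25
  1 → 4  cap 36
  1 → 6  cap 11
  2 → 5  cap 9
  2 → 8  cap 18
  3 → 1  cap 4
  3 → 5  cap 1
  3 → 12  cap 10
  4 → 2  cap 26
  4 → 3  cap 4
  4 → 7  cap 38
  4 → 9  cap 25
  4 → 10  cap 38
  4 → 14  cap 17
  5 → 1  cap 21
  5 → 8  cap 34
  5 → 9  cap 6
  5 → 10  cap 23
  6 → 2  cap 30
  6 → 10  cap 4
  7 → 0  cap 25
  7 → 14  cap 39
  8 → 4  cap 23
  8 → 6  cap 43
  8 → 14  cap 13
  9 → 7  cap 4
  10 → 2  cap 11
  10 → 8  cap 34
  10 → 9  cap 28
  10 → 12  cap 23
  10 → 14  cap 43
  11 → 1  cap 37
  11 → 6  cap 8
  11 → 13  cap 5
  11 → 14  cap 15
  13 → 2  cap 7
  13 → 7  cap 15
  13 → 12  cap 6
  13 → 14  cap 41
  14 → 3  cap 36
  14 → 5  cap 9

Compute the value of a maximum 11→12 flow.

augment #1: 11→13→12 bottleneck 5, total now 5
augment #2: 11→6→10→12 bottleneck 4, total now 9
augment #3: 11→14→3→12 bottleneck 10, total now 19
augment #4: 11→1→4→10→12 bottleneck 19, total now 38

Maximum flow value: 38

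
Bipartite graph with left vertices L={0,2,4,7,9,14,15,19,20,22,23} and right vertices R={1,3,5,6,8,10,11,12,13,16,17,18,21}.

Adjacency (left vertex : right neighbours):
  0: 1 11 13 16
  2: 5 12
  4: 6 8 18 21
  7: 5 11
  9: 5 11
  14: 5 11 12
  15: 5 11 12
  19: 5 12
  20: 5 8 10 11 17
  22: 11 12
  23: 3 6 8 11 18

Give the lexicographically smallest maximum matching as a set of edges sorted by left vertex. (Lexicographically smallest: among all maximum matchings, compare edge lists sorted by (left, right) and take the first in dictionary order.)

|M| = 7 (so the lex-smallest maximum matching has 7 edges)
process left vertices in ascending order; for each, take the smallest-labelled available neighbour that still permits 7 edges overall, or leave it unmatched if none does
lex-smallest matching: {0-1, 2-5, 4-6, 7-11, 14-12, 20-8, 23-3}

Lex-smallest maximum matching: {(0,1), (2,5), (4,6), (7,11), (14,12), (20,8), (23,3)}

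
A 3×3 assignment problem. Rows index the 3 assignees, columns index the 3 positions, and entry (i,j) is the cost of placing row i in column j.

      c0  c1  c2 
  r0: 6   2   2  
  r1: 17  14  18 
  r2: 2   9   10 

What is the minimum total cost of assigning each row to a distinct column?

Minimum assignment cost: 18

optimal assignment: row0→col2 (cost 2), row1→col1 (cost 14), row2→col0 (cost 2)
total = 2 + 14 + 2 = 18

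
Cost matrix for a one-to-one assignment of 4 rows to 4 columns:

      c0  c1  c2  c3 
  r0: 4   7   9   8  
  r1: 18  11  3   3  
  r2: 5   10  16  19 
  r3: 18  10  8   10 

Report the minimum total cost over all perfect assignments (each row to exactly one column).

Minimum assignment cost: 23

optimal assignment: row0→col1 (cost 7), row1→col3 (cost 3), row2→col0 (cost 5), row3→col2 (cost 8)
total = 7 + 3 + 5 + 8 = 23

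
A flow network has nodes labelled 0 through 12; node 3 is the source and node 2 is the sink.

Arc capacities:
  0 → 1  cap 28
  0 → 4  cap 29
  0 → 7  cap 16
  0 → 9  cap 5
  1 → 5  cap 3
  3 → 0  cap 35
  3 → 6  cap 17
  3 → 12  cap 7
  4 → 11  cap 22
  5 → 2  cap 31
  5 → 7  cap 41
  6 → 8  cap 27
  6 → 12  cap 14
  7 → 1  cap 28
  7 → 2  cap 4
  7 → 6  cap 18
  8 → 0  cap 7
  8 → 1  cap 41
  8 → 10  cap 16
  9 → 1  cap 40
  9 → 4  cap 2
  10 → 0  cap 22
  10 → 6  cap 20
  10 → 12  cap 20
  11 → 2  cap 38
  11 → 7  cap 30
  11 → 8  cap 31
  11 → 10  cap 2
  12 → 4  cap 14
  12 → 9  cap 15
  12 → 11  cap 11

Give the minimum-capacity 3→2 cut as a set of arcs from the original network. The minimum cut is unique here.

augment #1: 3→0→7→2 push 4
augment #2: 3→12→11→2 push 7
augment #3: 3→0→1→5→2 push 3
augment #4: 3→0→4→11→2 push 22
augment #5: 3→6→12→11→2 push 4
max flow = 40; residual-reachable set from 3 gives S-side
cut edges (S→T): {(1,5), (4,11), (7,2), (12,11)} total cap 40

Min-cut arcs: {(1,5), (4,11), (7,2), (12,11)} (total capacity 40)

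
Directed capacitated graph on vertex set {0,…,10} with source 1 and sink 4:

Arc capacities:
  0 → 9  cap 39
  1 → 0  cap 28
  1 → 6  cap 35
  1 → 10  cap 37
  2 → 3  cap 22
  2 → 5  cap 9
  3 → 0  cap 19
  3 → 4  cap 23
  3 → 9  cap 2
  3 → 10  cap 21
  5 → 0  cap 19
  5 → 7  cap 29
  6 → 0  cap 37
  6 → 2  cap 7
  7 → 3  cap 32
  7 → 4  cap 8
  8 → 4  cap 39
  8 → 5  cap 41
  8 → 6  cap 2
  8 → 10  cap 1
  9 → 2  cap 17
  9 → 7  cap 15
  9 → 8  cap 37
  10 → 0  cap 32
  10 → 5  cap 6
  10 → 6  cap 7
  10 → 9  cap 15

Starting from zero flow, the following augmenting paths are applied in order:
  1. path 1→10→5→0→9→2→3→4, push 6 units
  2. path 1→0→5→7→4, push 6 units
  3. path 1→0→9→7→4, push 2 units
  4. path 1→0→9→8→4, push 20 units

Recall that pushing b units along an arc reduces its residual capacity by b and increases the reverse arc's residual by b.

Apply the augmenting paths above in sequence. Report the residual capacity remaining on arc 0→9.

after path 1 (1→10→5→0→9→2→3→4, push 6): res(0,9)=33
after path 2 (1→0→5→7→4, push 6): res(0,9)=33
after path 3 (1→0→9→7→4, push 2): res(0,9)=31
after path 4 (1→0→9→8→4, push 20): res(0,9)=11

Residual capacity of (0,9): 11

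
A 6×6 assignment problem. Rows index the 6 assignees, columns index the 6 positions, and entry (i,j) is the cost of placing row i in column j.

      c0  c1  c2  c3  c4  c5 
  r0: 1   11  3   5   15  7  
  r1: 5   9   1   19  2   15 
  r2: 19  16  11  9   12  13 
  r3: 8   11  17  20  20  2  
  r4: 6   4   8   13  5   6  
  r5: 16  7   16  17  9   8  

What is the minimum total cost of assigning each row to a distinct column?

Minimum assignment cost: 25

optimal assignment: row0→col0 (cost 1), row1→col2 (cost 1), row2→col3 (cost 9), row3→col5 (cost 2), row4→col4 (cost 5), row5→col1 (cost 7)
total = 1 + 1 + 9 + 2 + 5 + 7 = 25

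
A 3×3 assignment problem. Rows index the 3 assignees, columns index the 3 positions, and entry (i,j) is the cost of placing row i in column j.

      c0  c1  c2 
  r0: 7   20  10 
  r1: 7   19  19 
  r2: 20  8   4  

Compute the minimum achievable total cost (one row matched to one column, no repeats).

optimal assignment: row0→col2 (cost 10), row1→col0 (cost 7), row2→col1 (cost 8)
total = 10 + 7 + 8 = 25

Minimum assignment cost: 25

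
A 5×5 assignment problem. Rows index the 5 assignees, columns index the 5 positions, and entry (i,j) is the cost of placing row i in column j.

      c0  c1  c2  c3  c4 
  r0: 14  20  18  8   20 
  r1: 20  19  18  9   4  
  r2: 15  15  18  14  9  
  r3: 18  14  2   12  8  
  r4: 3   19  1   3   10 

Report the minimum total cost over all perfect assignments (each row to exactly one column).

optimal assignment: row0→col3 (cost 8), row1→col4 (cost 4), row2→col1 (cost 15), row3→col2 (cost 2), row4→col0 (cost 3)
total = 8 + 4 + 15 + 2 + 3 = 32

Minimum assignment cost: 32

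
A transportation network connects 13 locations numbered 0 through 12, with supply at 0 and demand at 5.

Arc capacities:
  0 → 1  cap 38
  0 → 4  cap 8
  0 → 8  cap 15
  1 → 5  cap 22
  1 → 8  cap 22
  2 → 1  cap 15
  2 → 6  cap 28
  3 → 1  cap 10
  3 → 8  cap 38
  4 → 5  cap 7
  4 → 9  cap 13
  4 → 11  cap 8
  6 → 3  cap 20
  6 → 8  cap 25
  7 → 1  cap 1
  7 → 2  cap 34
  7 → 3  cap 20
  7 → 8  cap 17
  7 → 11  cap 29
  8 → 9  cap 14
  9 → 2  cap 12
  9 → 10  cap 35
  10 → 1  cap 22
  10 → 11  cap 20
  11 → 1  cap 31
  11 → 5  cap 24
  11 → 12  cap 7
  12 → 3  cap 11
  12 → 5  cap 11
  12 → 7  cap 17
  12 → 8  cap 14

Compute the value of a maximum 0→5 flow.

Maximum flow value: 44

augment #1: 0→1→5 bottleneck 22, total now 22
augment #2: 0→4→5 bottleneck 7, total now 29
augment #3: 0→4→11→5 bottleneck 1, total now 30
augment #4: 0→8→9→10→11→5 bottleneck 14, total now 44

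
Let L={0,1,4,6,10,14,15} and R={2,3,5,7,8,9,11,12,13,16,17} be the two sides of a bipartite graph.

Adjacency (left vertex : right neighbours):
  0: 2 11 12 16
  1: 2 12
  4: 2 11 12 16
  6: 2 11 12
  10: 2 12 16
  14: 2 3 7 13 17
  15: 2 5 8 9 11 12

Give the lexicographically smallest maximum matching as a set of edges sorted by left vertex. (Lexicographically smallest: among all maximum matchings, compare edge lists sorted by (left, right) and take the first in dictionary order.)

|M| = 6 (so the lex-smallest maximum matching has 6 edges)
process left vertices in ascending order; for each, take the smallest-labelled available neighbour that still permits 6 edges overall, or leave it unmatched if none does
lex-smallest matching: {0-2, 1-12, 4-11, 10-16, 14-3, 15-5}

Lex-smallest maximum matching: {(0,2), (1,12), (4,11), (10,16), (14,3), (15,5)}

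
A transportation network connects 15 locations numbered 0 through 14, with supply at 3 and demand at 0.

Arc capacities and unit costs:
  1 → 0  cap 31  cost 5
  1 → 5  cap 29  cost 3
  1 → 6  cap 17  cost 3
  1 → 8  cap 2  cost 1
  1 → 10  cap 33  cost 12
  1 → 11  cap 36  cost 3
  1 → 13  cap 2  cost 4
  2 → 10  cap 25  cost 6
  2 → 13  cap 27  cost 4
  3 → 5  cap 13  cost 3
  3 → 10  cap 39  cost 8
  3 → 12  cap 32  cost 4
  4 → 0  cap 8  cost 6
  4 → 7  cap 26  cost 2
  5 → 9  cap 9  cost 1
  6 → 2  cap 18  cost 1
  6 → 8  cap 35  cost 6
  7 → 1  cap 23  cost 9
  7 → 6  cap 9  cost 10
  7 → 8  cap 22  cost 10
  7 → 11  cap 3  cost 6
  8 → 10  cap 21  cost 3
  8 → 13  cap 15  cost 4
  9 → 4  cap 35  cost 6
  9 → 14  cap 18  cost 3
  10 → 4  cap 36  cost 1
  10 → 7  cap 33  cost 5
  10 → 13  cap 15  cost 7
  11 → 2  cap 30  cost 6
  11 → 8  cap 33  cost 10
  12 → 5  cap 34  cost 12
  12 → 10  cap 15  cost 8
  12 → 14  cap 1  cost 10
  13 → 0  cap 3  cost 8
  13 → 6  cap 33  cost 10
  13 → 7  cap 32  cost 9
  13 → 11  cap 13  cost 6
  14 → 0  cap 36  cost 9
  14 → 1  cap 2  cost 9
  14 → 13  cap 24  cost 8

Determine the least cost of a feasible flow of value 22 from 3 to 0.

shortest-cost path #1: 3→10→4→0 push 8 @ unit cost 15 (adds 120)
shortest-cost path #2: 3→5→9→14→0 push 9 @ unit cost 16 (adds 144)
shortest-cost path #3: 3→10→13→0 push 3 @ unit cost 23 (adds 69)
shortest-cost path #4: 3→12→14→0 push 1 @ unit cost 23 (adds 23)
shortest-cost path #5: 3→10→4→7→1→0 push 1 @ unit cost 25 (adds 25)
total cost = 381

Minimum cost for 22 units: 381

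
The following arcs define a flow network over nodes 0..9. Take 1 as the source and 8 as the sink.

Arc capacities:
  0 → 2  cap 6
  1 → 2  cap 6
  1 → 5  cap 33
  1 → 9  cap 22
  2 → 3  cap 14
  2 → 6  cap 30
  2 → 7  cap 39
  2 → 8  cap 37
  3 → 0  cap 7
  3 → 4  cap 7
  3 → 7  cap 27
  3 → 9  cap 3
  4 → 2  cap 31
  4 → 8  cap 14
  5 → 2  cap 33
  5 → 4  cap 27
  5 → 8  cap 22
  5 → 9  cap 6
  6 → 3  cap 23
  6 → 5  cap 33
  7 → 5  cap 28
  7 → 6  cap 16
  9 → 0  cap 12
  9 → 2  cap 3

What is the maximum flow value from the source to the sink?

augment #1: 1→2→8 bottleneck 6, total now 6
augment #2: 1→5→8 bottleneck 22, total now 28
augment #3: 1→5→2→8 bottleneck 11, total now 39
augment #4: 1→9→2→8 bottleneck 3, total now 42
augment #5: 1→9→0→2→8 bottleneck 6, total now 48

Maximum flow value: 48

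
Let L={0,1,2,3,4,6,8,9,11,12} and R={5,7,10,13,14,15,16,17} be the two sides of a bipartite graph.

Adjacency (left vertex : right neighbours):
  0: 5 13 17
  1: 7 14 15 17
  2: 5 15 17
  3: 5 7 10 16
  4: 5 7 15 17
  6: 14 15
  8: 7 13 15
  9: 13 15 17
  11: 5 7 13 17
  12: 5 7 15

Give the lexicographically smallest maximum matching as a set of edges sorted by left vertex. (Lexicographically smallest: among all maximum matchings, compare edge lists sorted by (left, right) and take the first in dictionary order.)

Lex-smallest maximum matching: {(0,5), (1,7), (2,15), (3,10), (4,17), (6,14), (8,13)}

|M| = 7 (so the lex-smallest maximum matching has 7 edges)
process left vertices in ascending order; for each, take the smallest-labelled available neighbour that still permits 7 edges overall, or leave it unmatched if none does
lex-smallest matching: {0-5, 1-7, 2-15, 3-10, 4-17, 6-14, 8-13}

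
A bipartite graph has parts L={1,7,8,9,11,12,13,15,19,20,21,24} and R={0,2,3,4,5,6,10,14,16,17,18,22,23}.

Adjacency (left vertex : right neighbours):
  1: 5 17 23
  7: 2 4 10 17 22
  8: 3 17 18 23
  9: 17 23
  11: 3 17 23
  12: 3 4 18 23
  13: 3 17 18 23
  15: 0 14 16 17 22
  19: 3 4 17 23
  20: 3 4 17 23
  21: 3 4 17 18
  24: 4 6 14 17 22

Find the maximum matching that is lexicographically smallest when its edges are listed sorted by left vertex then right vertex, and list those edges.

|M| = 9 (so the lex-smallest maximum matching has 9 edges)
process left vertices in ascending order; for each, take the smallest-labelled available neighbour that still permits 9 edges overall, or leave it unmatched if none does
lex-smallest matching: {1-5, 7-2, 8-3, 9-17, 11-23, 12-4, 13-18, 15-0, 24-6}

Lex-smallest maximum matching: {(1,5), (7,2), (8,3), (9,17), (11,23), (12,4), (13,18), (15,0), (24,6)}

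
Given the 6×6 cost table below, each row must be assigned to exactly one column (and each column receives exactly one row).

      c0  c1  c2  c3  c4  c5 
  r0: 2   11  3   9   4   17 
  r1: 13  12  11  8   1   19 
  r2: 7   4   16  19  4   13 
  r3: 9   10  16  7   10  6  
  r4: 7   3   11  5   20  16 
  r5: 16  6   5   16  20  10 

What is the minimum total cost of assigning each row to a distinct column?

Minimum assignment cost: 23

optimal assignment: row0→col0 (cost 2), row1→col4 (cost 1), row2→col1 (cost 4), row3→col5 (cost 6), row4→col3 (cost 5), row5→col2 (cost 5)
total = 2 + 1 + 4 + 6 + 5 + 5 = 23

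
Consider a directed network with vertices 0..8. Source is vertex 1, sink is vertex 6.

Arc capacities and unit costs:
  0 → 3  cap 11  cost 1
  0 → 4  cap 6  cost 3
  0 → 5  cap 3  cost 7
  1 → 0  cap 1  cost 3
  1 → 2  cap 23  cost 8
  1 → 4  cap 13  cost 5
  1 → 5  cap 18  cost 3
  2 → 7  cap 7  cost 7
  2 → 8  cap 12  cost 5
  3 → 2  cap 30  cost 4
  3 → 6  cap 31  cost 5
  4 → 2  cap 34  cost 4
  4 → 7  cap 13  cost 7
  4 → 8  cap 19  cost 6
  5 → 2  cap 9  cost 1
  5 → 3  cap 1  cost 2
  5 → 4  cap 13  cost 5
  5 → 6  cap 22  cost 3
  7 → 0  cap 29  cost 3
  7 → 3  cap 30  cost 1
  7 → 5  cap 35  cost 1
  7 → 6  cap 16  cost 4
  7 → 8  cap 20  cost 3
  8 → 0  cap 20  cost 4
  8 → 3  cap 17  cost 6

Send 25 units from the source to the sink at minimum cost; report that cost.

shortest-cost path #1: 1→5→6 push 18 @ unit cost 6 (adds 108)
shortest-cost path #2: 1→0→3→6 push 1 @ unit cost 9 (adds 9)
shortest-cost path #3: 1→4→7→6 push 6 @ unit cost 16 (adds 96)
total cost = 213

Minimum cost for 25 units: 213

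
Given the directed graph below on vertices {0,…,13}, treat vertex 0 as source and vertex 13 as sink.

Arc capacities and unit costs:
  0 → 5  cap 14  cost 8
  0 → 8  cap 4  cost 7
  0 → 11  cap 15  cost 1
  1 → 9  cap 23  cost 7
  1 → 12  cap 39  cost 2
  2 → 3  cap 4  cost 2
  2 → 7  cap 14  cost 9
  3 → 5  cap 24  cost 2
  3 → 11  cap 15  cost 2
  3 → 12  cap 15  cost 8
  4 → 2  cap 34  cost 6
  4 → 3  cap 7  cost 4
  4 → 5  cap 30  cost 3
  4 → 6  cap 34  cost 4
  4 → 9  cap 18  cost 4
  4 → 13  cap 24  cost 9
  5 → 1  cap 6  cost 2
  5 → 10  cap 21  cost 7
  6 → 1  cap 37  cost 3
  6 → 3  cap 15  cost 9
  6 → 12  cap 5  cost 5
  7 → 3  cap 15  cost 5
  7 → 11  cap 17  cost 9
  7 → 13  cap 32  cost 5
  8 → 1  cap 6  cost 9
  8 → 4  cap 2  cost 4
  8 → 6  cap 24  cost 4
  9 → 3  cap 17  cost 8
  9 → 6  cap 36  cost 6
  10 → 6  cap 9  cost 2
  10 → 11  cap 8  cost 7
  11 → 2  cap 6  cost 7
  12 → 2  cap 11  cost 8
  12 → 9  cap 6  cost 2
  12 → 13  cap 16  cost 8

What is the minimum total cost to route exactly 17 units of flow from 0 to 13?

Minimum cost for 17 units: 370

shortest-cost path #1: 0→8→4→13 push 2 @ unit cost 20 (adds 40)
shortest-cost path #2: 0→5→1→12→13 push 6 @ unit cost 20 (adds 120)
shortest-cost path #3: 0→11→2→7→13 push 6 @ unit cost 22 (adds 132)
shortest-cost path #4: 0→8→6→12→13 push 2 @ unit cost 24 (adds 48)
shortest-cost path #5: 0→5→10→6→12→13 push 1 @ unit cost 30 (adds 30)
total cost = 370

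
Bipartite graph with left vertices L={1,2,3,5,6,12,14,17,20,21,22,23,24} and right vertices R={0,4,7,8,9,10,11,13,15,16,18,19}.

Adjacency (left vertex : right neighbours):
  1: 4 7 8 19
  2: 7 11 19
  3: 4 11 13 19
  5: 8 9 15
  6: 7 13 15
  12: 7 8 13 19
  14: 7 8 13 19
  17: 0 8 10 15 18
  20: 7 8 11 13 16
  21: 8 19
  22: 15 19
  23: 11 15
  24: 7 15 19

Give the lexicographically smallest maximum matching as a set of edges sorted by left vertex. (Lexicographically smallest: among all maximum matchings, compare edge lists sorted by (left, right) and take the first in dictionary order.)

|M| = 10 (so the lex-smallest maximum matching has 10 edges)
process left vertices in ascending order; for each, take the smallest-labelled available neighbour that still permits 10 edges overall, or leave it unmatched if none does
lex-smallest matching: {1-4, 2-7, 3-11, 5-9, 6-13, 12-8, 14-19, 17-0, 20-16, 22-15}

Lex-smallest maximum matching: {(1,4), (2,7), (3,11), (5,9), (6,13), (12,8), (14,19), (17,0), (20,16), (22,15)}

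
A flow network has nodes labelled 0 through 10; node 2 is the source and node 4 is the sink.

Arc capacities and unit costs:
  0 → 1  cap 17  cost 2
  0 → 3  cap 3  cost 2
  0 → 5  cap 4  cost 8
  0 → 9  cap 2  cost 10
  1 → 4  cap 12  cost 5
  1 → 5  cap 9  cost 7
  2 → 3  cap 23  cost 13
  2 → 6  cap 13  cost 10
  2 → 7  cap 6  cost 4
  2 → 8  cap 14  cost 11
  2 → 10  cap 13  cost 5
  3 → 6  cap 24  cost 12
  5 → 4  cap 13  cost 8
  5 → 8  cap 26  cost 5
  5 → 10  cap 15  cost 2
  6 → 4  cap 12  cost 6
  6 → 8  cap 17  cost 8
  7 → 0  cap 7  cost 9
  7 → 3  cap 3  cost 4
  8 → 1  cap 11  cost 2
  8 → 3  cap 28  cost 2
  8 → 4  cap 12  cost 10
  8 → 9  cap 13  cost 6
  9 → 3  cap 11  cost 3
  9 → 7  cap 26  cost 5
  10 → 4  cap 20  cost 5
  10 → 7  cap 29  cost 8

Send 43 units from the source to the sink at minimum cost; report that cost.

shortest-cost path #1: 2→10→4 push 13 @ unit cost 10 (adds 130)
shortest-cost path #2: 2→6→4 push 12 @ unit cost 16 (adds 192)
shortest-cost path #3: 2→8→1→4 push 11 @ unit cost 18 (adds 198)
shortest-cost path #4: 2→7→0→1→4 push 1 @ unit cost 20 (adds 20)
shortest-cost path #5: 2→8→4 push 3 @ unit cost 21 (adds 63)
shortest-cost path #6: 2→7→0→1→8→4 push 3 @ unit cost 23 (adds 69)
total cost = 672

Minimum cost for 43 units: 672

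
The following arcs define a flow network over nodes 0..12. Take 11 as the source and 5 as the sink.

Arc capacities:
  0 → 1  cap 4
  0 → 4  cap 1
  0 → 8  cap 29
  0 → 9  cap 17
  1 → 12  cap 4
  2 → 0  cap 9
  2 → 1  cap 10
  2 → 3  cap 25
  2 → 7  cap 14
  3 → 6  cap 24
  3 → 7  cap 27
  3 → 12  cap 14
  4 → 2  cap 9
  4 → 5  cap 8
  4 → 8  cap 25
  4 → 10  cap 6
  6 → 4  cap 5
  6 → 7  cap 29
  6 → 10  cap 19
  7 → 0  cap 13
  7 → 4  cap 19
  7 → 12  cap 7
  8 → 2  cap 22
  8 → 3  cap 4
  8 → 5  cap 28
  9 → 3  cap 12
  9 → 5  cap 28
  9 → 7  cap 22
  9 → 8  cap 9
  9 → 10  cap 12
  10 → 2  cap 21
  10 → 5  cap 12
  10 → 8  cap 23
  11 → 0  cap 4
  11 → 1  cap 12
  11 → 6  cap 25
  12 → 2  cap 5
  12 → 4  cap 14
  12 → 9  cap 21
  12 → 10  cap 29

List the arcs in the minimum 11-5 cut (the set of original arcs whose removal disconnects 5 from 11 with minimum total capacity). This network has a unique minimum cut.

Min-cut arcs: {(1,12), (11,0), (11,6)} (total capacity 33)

augment #1: 11→0→4→5 push 1
augment #2: 11→0→8→5 push 3
augment #3: 11→6→4→5 push 5
augment #4: 11→6→10→5 push 12
augment #5: 11→1→12→4→5 push 2
augment #6: 11→1→12→9→5 push 2
augment #7: 11→6→10→8→5 push 7
augment #8: 11→6→7→0→8→5 push 1
max flow = 33; residual-reachable set from 11 gives S-side
cut edges (S→T): {(1,12), (11,0), (11,6)} total cap 33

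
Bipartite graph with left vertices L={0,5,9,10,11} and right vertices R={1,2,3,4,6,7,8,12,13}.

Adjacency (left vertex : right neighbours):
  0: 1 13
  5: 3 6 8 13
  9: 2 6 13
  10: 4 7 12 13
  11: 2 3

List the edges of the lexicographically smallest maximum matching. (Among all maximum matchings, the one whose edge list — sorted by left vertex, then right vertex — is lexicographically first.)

Lex-smallest maximum matching: {(0,1), (5,3), (9,6), (10,4), (11,2)}

|M| = 5 (so the lex-smallest maximum matching has 5 edges)
process left vertices in ascending order; for each, take the smallest-labelled available neighbour that still permits 5 edges overall, or leave it unmatched if none does
lex-smallest matching: {0-1, 5-3, 9-6, 10-4, 11-2}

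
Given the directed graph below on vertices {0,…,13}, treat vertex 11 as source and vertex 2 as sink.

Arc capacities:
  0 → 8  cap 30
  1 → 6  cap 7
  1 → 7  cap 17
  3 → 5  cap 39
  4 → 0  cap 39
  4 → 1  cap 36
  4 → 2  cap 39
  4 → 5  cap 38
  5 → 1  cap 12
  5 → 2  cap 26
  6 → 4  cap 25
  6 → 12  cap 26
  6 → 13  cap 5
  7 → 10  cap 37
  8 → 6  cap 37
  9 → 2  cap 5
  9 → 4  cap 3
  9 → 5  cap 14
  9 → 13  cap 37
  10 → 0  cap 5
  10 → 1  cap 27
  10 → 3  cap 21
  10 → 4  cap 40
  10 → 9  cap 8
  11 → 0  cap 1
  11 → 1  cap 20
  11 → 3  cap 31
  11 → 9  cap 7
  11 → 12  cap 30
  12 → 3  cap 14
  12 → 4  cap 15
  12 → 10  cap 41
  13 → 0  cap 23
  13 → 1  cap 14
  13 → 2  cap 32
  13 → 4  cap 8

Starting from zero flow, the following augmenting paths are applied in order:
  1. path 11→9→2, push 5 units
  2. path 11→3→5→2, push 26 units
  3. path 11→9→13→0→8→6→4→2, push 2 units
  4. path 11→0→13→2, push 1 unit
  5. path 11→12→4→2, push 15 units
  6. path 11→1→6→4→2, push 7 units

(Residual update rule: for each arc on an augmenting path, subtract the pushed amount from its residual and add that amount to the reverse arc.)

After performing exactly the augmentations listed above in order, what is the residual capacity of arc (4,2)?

after path 1 (11→9→2, push 5): res(4,2)=39
after path 2 (11→3→5→2, push 26): res(4,2)=39
after path 3 (11→9→13→0→8→6→4→2, push 2): res(4,2)=37
after path 4 (11→0→13→2, push 1): res(4,2)=37
after path 5 (11→12→4→2, push 15): res(4,2)=22
after path 6 (11→1→6→4→2, push 7): res(4,2)=15

Residual capacity of (4,2): 15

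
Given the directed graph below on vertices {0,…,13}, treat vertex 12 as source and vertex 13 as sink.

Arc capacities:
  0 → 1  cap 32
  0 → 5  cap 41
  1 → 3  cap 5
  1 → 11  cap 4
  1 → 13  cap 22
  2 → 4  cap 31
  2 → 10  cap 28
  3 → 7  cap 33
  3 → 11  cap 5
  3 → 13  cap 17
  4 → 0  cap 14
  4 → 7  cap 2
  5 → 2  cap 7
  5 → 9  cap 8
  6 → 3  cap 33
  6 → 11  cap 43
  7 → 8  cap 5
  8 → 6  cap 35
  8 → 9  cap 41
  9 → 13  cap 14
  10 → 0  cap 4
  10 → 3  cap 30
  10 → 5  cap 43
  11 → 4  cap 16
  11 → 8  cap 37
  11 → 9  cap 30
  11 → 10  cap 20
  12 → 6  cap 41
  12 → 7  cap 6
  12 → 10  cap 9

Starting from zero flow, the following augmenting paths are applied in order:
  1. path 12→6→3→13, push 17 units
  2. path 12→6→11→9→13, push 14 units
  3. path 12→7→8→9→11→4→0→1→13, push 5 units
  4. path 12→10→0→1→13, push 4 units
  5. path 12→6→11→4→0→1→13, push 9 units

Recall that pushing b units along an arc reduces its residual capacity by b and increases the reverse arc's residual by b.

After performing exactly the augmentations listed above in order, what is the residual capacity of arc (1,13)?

after path 1 (12→6→3→13, push 17): res(1,13)=22
after path 2 (12→6→11→9→13, push 14): res(1,13)=22
after path 3 (12→7→8→9→11→4→0→1→13, push 5): res(1,13)=17
after path 4 (12→10→0→1→13, push 4): res(1,13)=13
after path 5 (12→6→11→4→0→1→13, push 9): res(1,13)=4

Residual capacity of (1,13): 4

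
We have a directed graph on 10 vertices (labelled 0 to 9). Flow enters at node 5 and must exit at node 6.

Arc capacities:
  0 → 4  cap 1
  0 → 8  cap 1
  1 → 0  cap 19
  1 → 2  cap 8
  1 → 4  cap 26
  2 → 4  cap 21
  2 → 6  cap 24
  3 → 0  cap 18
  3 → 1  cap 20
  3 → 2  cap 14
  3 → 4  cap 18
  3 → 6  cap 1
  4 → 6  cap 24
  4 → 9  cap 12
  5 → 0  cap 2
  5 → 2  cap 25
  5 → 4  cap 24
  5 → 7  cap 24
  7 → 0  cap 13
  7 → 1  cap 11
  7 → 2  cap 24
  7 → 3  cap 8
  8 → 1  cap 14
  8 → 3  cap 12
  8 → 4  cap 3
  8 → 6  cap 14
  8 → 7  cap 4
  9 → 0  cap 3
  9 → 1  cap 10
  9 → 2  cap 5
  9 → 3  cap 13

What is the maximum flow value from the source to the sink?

augment #1: 5→2→6 bottleneck 24, total now 24
augment #2: 5→4→6 bottleneck 24, total now 48
augment #3: 5→0→8→6 bottleneck 1, total now 49
augment #4: 5→7→3→6 bottleneck 1, total now 50

Maximum flow value: 50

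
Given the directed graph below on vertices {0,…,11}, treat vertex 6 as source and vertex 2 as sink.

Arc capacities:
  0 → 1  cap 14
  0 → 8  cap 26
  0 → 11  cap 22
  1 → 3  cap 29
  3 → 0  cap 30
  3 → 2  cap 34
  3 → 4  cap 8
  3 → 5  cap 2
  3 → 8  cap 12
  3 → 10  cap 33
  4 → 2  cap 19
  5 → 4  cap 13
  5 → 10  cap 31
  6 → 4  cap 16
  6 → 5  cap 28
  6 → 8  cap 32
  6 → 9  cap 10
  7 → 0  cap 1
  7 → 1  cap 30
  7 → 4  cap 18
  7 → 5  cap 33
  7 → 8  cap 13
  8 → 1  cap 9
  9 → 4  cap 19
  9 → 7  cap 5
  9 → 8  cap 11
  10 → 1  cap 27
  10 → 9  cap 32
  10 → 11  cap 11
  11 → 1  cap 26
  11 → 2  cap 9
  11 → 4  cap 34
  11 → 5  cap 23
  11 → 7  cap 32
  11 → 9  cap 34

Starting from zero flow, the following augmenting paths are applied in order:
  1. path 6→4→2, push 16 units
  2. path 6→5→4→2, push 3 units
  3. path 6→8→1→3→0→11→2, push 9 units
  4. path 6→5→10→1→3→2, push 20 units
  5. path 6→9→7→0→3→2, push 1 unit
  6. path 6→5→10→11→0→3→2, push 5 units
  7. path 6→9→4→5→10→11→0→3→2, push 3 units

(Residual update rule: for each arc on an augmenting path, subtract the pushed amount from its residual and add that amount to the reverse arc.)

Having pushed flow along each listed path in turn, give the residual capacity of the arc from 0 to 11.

Residual capacity of (0,11): 21

after path 1 (6→4→2, push 16): res(0,11)=22
after path 2 (6→5→4→2, push 3): res(0,11)=22
after path 3 (6→8→1→3→0→11→2, push 9): res(0,11)=13
after path 4 (6→5→10→1→3→2, push 20): res(0,11)=13
after path 5 (6→9→7→0→3→2, push 1): res(0,11)=13
after path 6 (6→5→10→11→0→3→2, push 5): res(0,11)=18
after path 7 (6→9→4→5→10→11→0→3→2, push 3): res(0,11)=21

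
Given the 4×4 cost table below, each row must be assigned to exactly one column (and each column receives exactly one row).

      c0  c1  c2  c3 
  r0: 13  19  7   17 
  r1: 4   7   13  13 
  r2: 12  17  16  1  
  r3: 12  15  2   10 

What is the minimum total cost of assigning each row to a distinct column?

Minimum assignment cost: 23

optimal assignment: row0→col0 (cost 13), row1→col1 (cost 7), row2→col3 (cost 1), row3→col2 (cost 2)
total = 13 + 7 + 1 + 2 = 23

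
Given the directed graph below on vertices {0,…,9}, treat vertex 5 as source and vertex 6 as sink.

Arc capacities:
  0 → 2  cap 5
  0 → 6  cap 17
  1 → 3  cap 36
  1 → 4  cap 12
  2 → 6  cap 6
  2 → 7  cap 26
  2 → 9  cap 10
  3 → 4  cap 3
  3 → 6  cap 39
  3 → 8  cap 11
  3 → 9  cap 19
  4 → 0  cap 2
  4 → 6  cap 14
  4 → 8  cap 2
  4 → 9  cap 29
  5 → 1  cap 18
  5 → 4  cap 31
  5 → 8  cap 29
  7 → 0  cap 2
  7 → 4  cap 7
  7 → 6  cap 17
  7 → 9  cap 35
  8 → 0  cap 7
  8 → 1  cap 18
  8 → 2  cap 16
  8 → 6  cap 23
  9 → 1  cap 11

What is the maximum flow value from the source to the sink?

Maximum flow value: 76

augment #1: 5→4→6 bottleneck 14, total now 14
augment #2: 5→8→6 bottleneck 23, total now 37
augment #3: 5→1→3→6 bottleneck 18, total now 55
augment #4: 5→4→0→6 bottleneck 2, total now 57
augment #5: 5→8→0→6 bottleneck 6, total now 63
augment #6: 5→4→8→0→6 bottleneck 1, total now 64
augment #7: 5→4→8→2→6 bottleneck 1, total now 65
augment #8: 5→4→9→1→3→6 bottleneck 11, total now 76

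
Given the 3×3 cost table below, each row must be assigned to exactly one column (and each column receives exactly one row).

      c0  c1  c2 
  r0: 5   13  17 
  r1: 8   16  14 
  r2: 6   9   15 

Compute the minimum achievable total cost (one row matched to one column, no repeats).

optimal assignment: row0→col0 (cost 5), row1→col2 (cost 14), row2→col1 (cost 9)
total = 5 + 14 + 9 = 28

Minimum assignment cost: 28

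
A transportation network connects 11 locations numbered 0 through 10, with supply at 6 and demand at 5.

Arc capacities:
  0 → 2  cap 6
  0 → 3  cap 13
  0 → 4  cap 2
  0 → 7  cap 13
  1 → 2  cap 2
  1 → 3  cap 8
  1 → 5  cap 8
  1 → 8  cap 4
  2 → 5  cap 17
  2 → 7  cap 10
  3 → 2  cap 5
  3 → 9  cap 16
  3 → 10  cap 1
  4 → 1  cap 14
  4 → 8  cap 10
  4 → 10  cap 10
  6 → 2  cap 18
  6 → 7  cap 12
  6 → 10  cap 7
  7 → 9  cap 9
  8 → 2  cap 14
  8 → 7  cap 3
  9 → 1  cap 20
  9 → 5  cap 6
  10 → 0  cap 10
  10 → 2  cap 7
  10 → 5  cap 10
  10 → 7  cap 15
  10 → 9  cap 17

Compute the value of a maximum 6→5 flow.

Maximum flow value: 33

augment #1: 6→2→5 bottleneck 17, total now 17
augment #2: 6→10→5 bottleneck 7, total now 24
augment #3: 6→7→9→5 bottleneck 6, total now 30
augment #4: 6→7→9→1→5 bottleneck 3, total now 33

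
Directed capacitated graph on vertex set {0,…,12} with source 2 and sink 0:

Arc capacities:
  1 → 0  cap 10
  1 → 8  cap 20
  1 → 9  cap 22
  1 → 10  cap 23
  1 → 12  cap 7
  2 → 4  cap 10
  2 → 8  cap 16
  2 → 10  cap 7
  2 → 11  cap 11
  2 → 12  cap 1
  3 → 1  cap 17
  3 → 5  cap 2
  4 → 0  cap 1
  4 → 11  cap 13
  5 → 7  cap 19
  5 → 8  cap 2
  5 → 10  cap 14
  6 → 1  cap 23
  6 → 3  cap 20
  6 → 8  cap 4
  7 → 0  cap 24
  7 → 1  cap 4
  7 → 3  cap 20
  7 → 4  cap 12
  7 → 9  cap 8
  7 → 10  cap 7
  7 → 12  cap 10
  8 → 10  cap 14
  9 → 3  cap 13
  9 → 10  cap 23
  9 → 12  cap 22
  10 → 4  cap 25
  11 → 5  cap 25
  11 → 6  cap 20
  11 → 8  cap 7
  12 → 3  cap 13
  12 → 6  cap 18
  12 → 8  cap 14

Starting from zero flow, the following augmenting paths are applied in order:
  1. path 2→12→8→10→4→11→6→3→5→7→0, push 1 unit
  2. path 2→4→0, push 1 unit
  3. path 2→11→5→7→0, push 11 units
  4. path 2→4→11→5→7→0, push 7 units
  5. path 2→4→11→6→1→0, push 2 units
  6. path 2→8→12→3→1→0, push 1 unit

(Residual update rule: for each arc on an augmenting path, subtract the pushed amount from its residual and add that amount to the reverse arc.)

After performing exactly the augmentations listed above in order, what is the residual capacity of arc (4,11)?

after path 1 (2→12→8→10→4→11→6→3→5→7→0, push 1): res(4,11)=12
after path 2 (2→4→0, push 1): res(4,11)=12
after path 3 (2→11→5→7→0, push 11): res(4,11)=12
after path 4 (2→4→11→5→7→0, push 7): res(4,11)=5
after path 5 (2→4→11→6→1→0, push 2): res(4,11)=3
after path 6 (2→8→12→3→1→0, push 1): res(4,11)=3

Residual capacity of (4,11): 3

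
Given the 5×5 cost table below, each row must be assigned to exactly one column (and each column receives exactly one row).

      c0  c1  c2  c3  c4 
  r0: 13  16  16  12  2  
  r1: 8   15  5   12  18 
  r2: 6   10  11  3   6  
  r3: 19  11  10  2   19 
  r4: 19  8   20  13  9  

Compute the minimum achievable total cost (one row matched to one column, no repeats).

optimal assignment: row0→col4 (cost 2), row1→col2 (cost 5), row2→col0 (cost 6), row3→col3 (cost 2), row4→col1 (cost 8)
total = 2 + 5 + 6 + 2 + 8 = 23

Minimum assignment cost: 23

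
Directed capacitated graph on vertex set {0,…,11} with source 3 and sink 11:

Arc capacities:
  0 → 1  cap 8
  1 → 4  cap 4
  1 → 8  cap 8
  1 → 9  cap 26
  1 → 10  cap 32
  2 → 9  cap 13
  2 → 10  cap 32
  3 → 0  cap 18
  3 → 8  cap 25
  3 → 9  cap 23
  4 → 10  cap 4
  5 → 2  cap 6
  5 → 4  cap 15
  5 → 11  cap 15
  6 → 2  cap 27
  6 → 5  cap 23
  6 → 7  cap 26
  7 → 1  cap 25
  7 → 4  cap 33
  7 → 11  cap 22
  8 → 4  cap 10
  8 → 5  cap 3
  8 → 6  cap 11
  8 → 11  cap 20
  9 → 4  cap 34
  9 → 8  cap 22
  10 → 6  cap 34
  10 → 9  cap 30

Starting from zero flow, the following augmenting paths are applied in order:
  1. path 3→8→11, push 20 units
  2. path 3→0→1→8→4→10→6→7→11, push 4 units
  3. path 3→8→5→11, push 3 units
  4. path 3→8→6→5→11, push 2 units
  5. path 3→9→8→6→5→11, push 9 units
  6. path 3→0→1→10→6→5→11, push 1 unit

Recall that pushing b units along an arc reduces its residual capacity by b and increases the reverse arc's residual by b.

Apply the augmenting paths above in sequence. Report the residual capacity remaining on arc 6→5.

Residual capacity of (6,5): 11

after path 1 (3→8→11, push 20): res(6,5)=23
after path 2 (3→0→1→8→4→10→6→7→11, push 4): res(6,5)=23
after path 3 (3→8→5→11, push 3): res(6,5)=23
after path 4 (3→8→6→5→11, push 2): res(6,5)=21
after path 5 (3→9→8→6→5→11, push 9): res(6,5)=12
after path 6 (3→0→1→10→6→5→11, push 1): res(6,5)=11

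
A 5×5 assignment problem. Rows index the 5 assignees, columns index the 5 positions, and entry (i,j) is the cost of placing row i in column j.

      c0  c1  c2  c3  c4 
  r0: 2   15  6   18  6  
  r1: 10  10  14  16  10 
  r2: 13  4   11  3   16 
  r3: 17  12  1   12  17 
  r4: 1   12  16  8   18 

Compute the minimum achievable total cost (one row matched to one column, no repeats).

Minimum assignment cost: 21

optimal assignment: row0→col4 (cost 6), row1→col1 (cost 10), row2→col3 (cost 3), row3→col2 (cost 1), row4→col0 (cost 1)
total = 6 + 10 + 3 + 1 + 1 = 21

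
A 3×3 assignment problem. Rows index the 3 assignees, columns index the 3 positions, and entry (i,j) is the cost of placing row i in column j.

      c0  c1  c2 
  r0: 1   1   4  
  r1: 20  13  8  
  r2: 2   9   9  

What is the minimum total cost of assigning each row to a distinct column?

Minimum assignment cost: 11

optimal assignment: row0→col1 (cost 1), row1→col2 (cost 8), row2→col0 (cost 2)
total = 1 + 8 + 2 = 11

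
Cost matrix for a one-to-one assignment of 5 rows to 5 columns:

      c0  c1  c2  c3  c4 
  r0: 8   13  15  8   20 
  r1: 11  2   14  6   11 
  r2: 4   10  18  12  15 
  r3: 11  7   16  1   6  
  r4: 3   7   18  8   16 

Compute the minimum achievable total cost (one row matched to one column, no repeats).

Minimum assignment cost: 35

optimal assignment: row0→col2 (cost 15), row1→col1 (cost 2), row2→col0 (cost 4), row3→col4 (cost 6), row4→col3 (cost 8)
total = 15 + 2 + 4 + 6 + 8 = 35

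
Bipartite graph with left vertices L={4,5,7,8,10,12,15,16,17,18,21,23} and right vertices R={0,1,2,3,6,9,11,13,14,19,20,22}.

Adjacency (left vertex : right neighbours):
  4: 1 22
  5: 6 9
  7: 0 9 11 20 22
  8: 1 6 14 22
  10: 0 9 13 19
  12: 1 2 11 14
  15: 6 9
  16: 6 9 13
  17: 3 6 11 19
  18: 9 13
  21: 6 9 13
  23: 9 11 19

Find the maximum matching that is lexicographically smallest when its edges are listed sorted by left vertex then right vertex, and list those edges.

Lex-smallest maximum matching: {(4,1), (5,6), (7,0), (8,14), (10,19), (12,2), (15,9), (16,13), (17,3), (23,11)}

|M| = 10 (so the lex-smallest maximum matching has 10 edges)
process left vertices in ascending order; for each, take the smallest-labelled available neighbour that still permits 10 edges overall, or leave it unmatched if none does
lex-smallest matching: {4-1, 5-6, 7-0, 8-14, 10-19, 12-2, 15-9, 16-13, 17-3, 23-11}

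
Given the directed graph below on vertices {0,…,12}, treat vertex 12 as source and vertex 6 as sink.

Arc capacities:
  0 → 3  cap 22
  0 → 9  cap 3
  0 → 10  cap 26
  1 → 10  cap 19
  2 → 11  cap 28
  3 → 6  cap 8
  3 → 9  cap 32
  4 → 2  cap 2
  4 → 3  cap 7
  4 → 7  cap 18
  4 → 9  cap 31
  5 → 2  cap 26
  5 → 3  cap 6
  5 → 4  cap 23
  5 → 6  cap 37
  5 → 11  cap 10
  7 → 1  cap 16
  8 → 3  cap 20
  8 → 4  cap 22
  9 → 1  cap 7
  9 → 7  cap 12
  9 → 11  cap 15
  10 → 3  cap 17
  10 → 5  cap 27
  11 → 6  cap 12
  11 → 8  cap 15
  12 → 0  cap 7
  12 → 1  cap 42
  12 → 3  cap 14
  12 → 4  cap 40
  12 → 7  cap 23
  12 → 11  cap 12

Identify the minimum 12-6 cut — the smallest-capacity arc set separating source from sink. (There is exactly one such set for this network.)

Min-cut arcs: {(1,10), (3,6), (11,6), (12,0)} (total capacity 46)

augment #1: 12→3→6 push 8
augment #2: 12→11→6 push 12
augment #3: 12→0→10→5→6 push 7
augment #4: 12→1→10→5→6 push 19
max flow = 46; residual-reachable set from 12 gives S-side
cut edges (S→T): {(1,10), (3,6), (11,6), (12,0)} total cap 46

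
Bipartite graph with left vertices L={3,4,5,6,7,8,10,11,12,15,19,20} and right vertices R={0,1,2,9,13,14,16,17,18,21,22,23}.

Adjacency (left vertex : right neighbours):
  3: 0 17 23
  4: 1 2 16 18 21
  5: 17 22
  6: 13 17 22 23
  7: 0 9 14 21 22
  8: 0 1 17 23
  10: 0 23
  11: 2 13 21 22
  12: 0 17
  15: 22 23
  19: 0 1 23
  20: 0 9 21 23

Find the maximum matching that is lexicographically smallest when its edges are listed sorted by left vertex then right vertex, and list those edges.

|M| = 10 (so the lex-smallest maximum matching has 10 edges)
process left vertices in ascending order; for each, take the smallest-labelled available neighbour that still permits 10 edges overall, or leave it unmatched if none does
lex-smallest matching: {3-0, 4-2, 5-17, 6-13, 7-14, 8-1, 10-23, 11-21, 15-22, 20-9}

Lex-smallest maximum matching: {(3,0), (4,2), (5,17), (6,13), (7,14), (8,1), (10,23), (11,21), (15,22), (20,9)}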